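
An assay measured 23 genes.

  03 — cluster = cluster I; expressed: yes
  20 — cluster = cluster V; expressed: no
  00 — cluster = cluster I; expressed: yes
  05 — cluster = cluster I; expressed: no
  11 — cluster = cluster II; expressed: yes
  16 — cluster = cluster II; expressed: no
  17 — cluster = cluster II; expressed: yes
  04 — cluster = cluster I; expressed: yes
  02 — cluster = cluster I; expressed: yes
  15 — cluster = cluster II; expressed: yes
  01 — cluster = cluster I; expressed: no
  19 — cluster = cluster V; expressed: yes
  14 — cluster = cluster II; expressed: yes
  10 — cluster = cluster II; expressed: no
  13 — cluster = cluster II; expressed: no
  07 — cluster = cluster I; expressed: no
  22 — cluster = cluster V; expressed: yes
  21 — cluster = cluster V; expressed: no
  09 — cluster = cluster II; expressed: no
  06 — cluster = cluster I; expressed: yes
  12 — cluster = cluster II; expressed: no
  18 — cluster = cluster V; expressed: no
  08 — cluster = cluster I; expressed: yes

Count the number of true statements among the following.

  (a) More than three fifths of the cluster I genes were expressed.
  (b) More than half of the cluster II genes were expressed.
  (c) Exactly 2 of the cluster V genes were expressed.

(a) cluster I: |A| = 9, |A ∩ B| = 6; needs |A ∩ B| / |A| > 3/5 — true.
(b) cluster II: |A| = 9, |A ∩ B| = 4; needs |A ∩ B| > |A ∖ B| — false.
(c) cluster V: |A| = 5, |A ∩ B| = 2; needs |A ∩ B| = 2 — true.

2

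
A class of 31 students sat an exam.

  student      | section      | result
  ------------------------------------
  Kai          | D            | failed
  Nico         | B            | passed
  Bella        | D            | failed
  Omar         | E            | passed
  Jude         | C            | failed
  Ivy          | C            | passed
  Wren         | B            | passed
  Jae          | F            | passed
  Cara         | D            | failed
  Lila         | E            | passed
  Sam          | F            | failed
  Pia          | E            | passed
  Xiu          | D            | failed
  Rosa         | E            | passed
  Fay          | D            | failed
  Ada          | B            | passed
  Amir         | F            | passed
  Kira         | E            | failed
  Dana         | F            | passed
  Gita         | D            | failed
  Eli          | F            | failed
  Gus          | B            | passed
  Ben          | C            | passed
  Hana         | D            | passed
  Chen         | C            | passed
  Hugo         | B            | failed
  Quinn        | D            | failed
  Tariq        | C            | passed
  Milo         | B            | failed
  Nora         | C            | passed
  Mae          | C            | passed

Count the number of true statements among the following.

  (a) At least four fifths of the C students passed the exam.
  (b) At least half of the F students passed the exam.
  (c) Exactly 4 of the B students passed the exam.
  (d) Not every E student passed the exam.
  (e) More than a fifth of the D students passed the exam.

(a) C: |A| = 7, |A ∩ B| = 6; needs |A ∩ B| / |A| ≥ 4/5 — true.
(b) F: |A| = 5, |A ∩ B| = 3; needs |A ∩ B| ≥ |A ∖ B| — true.
(c) B: |A| = 6, |A ∩ B| = 4; needs |A ∩ B| = 4 — true.
(d) E: |A| = 5, |A ∩ B| = 4; needs A ⊄ B (|A ∖ B| ≥ 1) — true.
(e) D: |A| = 8, |A ∩ B| = 1; needs |A ∩ B| / |A| > 1/5 — false.

4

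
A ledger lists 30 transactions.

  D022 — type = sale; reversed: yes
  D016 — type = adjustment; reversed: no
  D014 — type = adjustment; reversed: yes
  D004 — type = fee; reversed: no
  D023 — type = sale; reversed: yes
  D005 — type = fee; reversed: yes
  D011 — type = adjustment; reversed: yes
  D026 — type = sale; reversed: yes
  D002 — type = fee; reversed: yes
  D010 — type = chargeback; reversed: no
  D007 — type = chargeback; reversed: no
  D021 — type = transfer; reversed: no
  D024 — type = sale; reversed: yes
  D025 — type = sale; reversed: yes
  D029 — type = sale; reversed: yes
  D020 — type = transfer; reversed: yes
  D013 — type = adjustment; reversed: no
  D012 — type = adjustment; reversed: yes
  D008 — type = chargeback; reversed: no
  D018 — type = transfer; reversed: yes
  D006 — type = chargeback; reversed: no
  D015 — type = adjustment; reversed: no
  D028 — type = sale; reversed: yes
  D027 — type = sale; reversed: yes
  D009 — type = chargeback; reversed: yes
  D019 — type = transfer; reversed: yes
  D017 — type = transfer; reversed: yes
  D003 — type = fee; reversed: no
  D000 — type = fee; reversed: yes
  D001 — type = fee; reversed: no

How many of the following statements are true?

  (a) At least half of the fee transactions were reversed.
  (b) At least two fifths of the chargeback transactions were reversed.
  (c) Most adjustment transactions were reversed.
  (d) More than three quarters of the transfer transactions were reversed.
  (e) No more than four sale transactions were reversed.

2

(a) fee: |A| = 6, |A ∩ B| = 3; needs |A ∩ B| ≥ |A ∖ B| — true.
(b) chargeback: |A| = 5, |A ∩ B| = 1; needs |A ∩ B| / |A| ≥ 2/5 — false.
(c) adjustment: |A| = 6, |A ∩ B| = 3; needs |A ∩ B| > |A ∖ B| — false.
(d) transfer: |A| = 5, |A ∩ B| = 4; needs |A ∩ B| / |A| > 3/4 — true.
(e) sale: |A| = 8, |A ∩ B| = 8; needs |A ∩ B| ≤ 4 — false.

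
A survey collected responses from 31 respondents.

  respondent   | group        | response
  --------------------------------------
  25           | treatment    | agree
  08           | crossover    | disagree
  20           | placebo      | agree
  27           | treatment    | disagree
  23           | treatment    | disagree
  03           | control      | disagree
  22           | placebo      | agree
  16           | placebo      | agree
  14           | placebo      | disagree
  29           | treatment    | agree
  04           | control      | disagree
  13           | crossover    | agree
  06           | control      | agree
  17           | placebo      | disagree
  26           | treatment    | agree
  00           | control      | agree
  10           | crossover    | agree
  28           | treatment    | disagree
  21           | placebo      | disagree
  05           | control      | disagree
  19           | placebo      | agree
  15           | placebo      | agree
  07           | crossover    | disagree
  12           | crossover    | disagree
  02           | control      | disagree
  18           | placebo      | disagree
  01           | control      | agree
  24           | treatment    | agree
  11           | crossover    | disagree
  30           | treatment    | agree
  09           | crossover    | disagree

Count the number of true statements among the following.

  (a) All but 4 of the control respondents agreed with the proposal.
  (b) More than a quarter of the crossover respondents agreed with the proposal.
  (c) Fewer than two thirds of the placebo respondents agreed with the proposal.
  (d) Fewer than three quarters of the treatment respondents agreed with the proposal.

(a) control: |A| = 7, |A ∩ B| = 3; needs |A ∖ B| = 4 — true.
(b) crossover: |A| = 7, |A ∩ B| = 2; needs |A ∩ B| / |A| > 1/4 — true.
(c) placebo: |A| = 9, |A ∩ B| = 5; needs |A ∩ B| / |A| < 2/3 — true.
(d) treatment: |A| = 8, |A ∩ B| = 5; needs |A ∩ B| / |A| < 3/4 — true.

4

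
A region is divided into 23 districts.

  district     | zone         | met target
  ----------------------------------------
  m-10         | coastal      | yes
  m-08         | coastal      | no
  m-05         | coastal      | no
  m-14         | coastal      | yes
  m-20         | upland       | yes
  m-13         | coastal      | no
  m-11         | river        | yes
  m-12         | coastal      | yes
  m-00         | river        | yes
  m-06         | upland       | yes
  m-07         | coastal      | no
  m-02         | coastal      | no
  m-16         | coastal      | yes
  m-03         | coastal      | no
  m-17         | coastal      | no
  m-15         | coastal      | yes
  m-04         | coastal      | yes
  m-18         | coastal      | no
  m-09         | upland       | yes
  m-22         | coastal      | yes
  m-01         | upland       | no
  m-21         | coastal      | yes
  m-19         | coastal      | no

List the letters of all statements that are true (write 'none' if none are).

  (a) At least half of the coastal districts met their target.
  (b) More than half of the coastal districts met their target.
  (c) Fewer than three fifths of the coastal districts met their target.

|A| = 17, |A ∩ B| = 8, |A ∖ B| = 9.
(a) |A ∩ B| ≥ |A ∖ B|: fails.
(b) |A ∩ B| > |A ∖ B|: fails.
(c) |A ∩ B| / |A| < 3/5: holds.

(c)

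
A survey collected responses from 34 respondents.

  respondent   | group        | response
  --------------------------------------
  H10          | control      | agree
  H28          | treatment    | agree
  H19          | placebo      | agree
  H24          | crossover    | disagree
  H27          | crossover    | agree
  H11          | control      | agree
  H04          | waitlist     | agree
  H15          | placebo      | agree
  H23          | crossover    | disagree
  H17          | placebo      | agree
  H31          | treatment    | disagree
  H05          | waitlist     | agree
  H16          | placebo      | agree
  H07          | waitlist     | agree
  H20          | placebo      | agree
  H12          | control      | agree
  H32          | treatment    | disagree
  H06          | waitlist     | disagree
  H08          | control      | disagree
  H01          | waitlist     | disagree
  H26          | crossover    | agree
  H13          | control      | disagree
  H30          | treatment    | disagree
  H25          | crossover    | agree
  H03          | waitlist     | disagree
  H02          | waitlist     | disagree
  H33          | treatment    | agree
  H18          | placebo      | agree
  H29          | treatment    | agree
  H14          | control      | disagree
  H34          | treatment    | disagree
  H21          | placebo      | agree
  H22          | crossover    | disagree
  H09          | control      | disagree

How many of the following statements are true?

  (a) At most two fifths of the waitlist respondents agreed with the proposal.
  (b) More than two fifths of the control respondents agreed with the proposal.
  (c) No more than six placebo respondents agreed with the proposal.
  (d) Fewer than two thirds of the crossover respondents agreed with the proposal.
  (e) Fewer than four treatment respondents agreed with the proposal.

3

(a) waitlist: |A| = 7, |A ∩ B| = 3; needs |A ∩ B| / |A| ≤ 2/5 — false.
(b) control: |A| = 7, |A ∩ B| = 3; needs |A ∩ B| / |A| > 2/5 — true.
(c) placebo: |A| = 7, |A ∩ B| = 7; needs |A ∩ B| ≤ 6 — false.
(d) crossover: |A| = 6, |A ∩ B| = 3; needs |A ∩ B| / |A| < 2/3 — true.
(e) treatment: |A| = 7, |A ∩ B| = 3; needs |A ∩ B| < 4 — true.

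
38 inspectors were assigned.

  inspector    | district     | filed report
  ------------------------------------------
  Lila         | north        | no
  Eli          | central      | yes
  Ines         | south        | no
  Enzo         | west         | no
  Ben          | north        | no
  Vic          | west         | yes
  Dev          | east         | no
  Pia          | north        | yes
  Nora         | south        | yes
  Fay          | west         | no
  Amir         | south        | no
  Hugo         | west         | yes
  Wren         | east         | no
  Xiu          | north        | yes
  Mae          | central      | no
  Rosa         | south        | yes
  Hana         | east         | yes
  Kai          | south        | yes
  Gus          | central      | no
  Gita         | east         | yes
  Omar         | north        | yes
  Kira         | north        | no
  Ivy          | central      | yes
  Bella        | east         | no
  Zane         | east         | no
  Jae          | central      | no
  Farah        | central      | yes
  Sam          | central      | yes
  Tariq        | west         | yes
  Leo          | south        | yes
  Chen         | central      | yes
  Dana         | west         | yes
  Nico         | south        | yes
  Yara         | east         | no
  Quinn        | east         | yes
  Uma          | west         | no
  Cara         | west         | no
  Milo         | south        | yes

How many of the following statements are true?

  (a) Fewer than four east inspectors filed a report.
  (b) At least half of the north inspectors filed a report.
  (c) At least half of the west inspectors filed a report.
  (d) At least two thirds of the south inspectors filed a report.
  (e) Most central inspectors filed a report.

(a) east: |A| = 8, |A ∩ B| = 3; needs |A ∩ B| < 4 — true.
(b) north: |A| = 6, |A ∩ B| = 3; needs |A ∩ B| ≥ |A ∖ B| — true.
(c) west: |A| = 8, |A ∩ B| = 4; needs |A ∩ B| ≥ |A ∖ B| — true.
(d) south: |A| = 8, |A ∩ B| = 6; needs |A ∩ B| / |A| ≥ 2/3 — true.
(e) central: |A| = 8, |A ∩ B| = 5; needs |A ∩ B| > |A ∖ B| — true.

5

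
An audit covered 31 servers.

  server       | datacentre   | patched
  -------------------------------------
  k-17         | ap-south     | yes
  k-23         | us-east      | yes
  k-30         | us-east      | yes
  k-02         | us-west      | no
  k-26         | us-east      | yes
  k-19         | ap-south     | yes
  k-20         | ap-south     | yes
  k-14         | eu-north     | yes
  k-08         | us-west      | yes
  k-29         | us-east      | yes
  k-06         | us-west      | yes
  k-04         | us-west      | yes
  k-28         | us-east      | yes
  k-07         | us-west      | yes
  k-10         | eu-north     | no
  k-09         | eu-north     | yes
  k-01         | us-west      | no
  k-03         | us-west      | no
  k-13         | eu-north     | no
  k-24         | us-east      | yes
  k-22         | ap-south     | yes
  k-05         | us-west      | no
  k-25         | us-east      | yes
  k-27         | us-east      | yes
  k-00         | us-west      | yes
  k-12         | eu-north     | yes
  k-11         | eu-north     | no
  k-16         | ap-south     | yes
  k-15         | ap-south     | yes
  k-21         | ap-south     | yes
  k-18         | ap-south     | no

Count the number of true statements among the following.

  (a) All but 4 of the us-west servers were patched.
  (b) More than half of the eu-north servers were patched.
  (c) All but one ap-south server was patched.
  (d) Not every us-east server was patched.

(a) us-west: |A| = 9, |A ∩ B| = 5; needs |A ∖ B| = 4 — true.
(b) eu-north: |A| = 6, |A ∩ B| = 3; needs |A ∩ B| > |A ∖ B| — false.
(c) ap-south: |A| = 8, |A ∩ B| = 7; needs |A ∖ B| = 1 — true.
(d) us-east: |A| = 8, |A ∩ B| = 8; needs A ⊄ B (|A ∖ B| ≥ 1) — false.

2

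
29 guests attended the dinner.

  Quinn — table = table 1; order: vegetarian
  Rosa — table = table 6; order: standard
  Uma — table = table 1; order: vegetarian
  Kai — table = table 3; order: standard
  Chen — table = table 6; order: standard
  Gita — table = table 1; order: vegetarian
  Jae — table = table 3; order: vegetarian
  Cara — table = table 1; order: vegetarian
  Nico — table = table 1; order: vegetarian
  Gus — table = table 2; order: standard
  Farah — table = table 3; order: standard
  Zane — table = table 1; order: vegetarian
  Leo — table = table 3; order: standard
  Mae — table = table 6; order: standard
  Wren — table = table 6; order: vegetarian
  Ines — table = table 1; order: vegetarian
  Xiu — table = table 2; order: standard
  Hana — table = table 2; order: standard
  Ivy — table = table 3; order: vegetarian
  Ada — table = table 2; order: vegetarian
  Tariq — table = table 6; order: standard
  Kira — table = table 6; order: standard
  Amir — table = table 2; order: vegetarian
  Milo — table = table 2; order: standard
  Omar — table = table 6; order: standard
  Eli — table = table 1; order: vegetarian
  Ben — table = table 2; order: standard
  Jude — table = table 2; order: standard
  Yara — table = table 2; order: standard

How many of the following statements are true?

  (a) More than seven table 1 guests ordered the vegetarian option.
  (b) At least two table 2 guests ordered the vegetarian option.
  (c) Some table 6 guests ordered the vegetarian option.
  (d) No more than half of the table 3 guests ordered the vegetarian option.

4

(a) table 1: |A| = 8, |A ∩ B| = 8; needs |A ∩ B| > 7 — true.
(b) table 2: |A| = 9, |A ∩ B| = 2; needs |A ∩ B| ≥ 2 — true.
(c) table 6: |A| = 7, |A ∩ B| = 1; needs A ∩ B ≠ ∅ (|A ∩ B| ≥ 1) — true.
(d) table 3: |A| = 5, |A ∩ B| = 2; needs |A ∩ B| ≤ |A ∖ B| — true.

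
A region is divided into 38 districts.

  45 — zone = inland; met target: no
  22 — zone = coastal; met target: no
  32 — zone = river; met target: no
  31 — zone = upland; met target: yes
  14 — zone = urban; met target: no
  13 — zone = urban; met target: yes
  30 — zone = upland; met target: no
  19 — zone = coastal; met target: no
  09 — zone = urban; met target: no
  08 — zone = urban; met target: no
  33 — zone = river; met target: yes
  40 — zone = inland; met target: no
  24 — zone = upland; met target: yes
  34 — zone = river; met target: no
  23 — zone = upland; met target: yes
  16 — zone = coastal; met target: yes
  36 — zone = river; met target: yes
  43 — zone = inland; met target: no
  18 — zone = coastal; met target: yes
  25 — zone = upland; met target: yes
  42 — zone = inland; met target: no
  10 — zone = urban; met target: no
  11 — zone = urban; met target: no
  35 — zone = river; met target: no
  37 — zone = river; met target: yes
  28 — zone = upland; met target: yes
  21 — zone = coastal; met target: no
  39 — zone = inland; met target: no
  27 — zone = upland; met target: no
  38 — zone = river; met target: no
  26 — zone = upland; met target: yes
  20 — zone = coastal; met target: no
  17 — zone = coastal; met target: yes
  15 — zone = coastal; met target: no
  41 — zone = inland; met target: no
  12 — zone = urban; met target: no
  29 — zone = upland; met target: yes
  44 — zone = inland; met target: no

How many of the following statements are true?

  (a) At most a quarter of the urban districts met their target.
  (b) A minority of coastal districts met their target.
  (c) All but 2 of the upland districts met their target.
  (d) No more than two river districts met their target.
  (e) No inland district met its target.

4

(a) urban: |A| = 7, |A ∩ B| = 1; needs |A ∩ B| / |A| ≤ 1/4 — true.
(b) coastal: |A| = 8, |A ∩ B| = 3; needs |A ∩ B| < |A ∖ B| — true.
(c) upland: |A| = 9, |A ∩ B| = 7; needs |A ∖ B| = 2 — true.
(d) river: |A| = 7, |A ∩ B| = 3; needs |A ∩ B| ≤ 2 — false.
(e) inland: |A| = 7, |A ∩ B| = 0; needs A ∩ B = ∅ (|A ∩ B| = 0) — true.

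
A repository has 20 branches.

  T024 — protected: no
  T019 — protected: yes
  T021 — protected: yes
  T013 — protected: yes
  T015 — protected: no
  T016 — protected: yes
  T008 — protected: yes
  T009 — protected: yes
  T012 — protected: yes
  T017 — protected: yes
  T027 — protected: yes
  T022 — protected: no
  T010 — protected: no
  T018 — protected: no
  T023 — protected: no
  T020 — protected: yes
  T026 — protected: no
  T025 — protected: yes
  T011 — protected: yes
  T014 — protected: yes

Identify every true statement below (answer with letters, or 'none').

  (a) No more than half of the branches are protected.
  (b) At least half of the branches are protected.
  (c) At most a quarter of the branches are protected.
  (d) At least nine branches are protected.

|A| = 20, |A ∩ B| = 13, |A ∖ B| = 7.
(a) |A ∩ B| ≤ |A ∖ B|: fails.
(b) |A ∩ B| ≥ |A ∖ B|: holds.
(c) |A ∩ B| / |A| ≤ 1/4: fails.
(d) |A ∩ B| ≥ 9: holds.

(b), (d)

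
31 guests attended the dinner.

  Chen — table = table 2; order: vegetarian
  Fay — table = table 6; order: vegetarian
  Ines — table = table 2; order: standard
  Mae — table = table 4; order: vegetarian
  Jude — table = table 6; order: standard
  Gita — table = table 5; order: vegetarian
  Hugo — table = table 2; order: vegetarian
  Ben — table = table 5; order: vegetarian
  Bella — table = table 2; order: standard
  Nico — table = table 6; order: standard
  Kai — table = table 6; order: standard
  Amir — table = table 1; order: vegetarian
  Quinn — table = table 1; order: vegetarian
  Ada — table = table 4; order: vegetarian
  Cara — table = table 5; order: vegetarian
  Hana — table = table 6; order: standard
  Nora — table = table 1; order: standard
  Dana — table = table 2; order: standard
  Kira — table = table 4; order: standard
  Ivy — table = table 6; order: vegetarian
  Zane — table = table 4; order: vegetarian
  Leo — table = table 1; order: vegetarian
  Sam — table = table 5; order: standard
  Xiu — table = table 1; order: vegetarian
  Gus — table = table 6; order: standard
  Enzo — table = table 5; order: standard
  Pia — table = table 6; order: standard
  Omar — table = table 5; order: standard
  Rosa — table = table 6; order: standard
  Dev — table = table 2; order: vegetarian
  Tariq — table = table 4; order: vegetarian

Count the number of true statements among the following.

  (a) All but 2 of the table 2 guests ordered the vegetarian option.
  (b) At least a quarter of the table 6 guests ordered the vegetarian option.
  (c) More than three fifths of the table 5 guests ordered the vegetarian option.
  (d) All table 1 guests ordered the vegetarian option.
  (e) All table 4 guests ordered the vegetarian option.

0

(a) table 2: |A| = 6, |A ∩ B| = 3; needs |A ∖ B| = 2 — false.
(b) table 6: |A| = 9, |A ∩ B| = 2; needs |A ∩ B| / |A| ≥ 1/4 — false.
(c) table 5: |A| = 6, |A ∩ B| = 3; needs |A ∩ B| / |A| > 3/5 — false.
(d) table 1: |A| = 5, |A ∩ B| = 4; needs A ⊆ B, i.e. every element of A is in B (|A ∖ B| = 0) — false.
(e) table 4: |A| = 5, |A ∩ B| = 4; needs A ⊆ B, i.e. every element of A is in B (|A ∖ B| = 0) — false.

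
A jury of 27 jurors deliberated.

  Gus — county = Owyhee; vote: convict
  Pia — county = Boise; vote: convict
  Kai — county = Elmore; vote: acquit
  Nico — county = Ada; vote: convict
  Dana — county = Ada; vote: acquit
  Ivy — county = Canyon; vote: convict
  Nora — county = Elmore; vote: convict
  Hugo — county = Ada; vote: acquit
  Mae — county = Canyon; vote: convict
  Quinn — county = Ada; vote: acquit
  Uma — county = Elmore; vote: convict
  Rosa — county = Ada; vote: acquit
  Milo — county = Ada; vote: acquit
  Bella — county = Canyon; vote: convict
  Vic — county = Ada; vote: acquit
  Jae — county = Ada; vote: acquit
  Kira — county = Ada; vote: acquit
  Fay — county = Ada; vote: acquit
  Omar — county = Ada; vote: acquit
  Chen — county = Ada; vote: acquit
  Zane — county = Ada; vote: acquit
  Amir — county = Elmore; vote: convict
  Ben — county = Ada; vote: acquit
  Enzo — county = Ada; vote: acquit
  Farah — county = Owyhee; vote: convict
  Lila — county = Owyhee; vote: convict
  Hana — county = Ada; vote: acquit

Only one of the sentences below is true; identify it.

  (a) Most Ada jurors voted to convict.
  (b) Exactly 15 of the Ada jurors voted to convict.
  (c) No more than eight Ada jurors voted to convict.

(c)

|A| = 16, |A ∩ B| = 1, |A ∖ B| = 15.
(a) requires |A ∩ B| > |A ∖ B|: false.
(b) requires |A ∩ B| = 15: false.
(c) requires |A ∩ B| ≤ 8: true.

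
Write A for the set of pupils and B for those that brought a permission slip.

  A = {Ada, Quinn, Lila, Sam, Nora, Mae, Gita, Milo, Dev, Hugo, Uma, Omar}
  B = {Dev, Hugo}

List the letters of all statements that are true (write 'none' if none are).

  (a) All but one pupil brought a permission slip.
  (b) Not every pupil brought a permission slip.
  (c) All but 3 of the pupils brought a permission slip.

(b)

|A| = 12, |A ∩ B| = 2, |A ∖ B| = 10.
(a) |A ∖ B| = 1: fails.
(b) A ⊄ B (|A ∖ B| ≥ 1): holds.
(c) |A ∖ B| = 3: fails.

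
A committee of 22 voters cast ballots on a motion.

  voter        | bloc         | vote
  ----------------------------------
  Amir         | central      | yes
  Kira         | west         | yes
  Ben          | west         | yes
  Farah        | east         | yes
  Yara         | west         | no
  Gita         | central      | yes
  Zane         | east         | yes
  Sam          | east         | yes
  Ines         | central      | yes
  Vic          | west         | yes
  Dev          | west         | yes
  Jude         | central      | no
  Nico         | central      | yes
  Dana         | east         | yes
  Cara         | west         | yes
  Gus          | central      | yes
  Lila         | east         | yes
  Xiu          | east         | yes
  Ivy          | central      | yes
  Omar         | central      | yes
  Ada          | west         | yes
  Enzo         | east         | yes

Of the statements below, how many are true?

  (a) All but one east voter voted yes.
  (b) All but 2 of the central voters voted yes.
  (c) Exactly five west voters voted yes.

(a) east: |A| = 7, |A ∩ B| = 7; needs |A ∖ B| = 1 — false.
(b) central: |A| = 8, |A ∩ B| = 7; needs |A ∖ B| = 2 — false.
(c) west: |A| = 7, |A ∩ B| = 6; needs |A ∩ B| = 5 — false.

0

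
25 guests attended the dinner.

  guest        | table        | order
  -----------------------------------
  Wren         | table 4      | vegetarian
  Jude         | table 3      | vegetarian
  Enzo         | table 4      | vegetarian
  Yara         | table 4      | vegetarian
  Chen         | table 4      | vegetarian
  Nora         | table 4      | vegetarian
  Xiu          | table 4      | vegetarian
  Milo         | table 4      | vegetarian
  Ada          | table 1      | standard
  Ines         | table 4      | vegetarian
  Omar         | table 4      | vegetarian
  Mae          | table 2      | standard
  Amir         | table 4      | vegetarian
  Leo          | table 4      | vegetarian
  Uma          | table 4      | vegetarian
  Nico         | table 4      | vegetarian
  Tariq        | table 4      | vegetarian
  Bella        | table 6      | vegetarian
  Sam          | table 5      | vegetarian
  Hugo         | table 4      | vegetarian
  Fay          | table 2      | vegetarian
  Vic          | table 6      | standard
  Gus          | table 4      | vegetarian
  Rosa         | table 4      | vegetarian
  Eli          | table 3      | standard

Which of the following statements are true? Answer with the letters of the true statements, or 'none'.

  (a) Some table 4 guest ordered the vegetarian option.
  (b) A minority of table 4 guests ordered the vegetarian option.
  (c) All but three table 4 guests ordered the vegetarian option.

(a)

|A| = 17, |A ∩ B| = 17, |A ∖ B| = 0.
(a) A ∩ B ≠ ∅ (|A ∩ B| ≥ 1): holds.
(b) |A ∩ B| < |A ∖ B|: fails.
(c) |A ∖ B| = 3: fails.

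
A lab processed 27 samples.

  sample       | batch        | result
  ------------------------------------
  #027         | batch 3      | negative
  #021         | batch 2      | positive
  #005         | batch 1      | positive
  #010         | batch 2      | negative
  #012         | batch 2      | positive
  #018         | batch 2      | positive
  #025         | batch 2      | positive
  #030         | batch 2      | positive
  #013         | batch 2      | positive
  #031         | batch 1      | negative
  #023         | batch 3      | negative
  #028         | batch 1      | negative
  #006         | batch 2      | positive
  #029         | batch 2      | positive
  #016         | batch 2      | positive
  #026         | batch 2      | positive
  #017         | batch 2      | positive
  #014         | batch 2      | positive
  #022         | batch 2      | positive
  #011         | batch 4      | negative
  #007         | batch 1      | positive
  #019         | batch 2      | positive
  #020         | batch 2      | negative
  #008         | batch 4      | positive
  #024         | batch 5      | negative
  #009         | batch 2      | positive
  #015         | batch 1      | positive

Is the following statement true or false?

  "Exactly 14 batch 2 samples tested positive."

False

'Exactly 14 batch 2 samples tested positive' holds iff |A ∩ B| = 14.
|A| = 17, |A ∩ B| = 15, |A ∖ B| = 2.
|A ∩ B| = 15, so the statement is false.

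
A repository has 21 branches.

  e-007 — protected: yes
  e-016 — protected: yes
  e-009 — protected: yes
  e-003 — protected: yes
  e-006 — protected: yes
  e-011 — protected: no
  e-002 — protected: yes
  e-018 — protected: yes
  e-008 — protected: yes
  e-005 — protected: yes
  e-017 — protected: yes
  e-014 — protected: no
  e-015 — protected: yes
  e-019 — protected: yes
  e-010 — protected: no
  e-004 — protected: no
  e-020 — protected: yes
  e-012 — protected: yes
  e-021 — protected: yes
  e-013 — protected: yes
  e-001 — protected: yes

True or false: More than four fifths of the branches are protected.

True

Truth condition: |A ∩ B| / |A| > 4/5.
|A| = 21, |A ∩ B| = 17, |A ∖ B| = 4.
|A ∩ B|/|A| = 17/21, so the statement is true.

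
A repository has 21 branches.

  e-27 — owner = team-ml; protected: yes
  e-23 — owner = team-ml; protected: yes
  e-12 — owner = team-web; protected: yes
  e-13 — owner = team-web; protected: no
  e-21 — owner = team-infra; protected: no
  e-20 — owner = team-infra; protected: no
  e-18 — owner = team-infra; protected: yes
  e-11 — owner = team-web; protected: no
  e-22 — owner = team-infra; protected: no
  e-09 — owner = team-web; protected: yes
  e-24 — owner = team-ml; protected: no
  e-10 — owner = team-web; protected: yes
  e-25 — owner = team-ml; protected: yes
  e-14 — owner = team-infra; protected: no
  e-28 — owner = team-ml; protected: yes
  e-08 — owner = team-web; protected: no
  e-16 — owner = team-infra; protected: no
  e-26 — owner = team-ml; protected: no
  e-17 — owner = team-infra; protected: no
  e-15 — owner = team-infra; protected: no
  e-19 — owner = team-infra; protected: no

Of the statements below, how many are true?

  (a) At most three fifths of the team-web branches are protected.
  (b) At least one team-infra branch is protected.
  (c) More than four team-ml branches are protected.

2

(a) team-web: |A| = 6, |A ∩ B| = 3; needs |A ∩ B| / |A| ≤ 3/5 — true.
(b) team-infra: |A| = 9, |A ∩ B| = 1; needs A ∩ B ≠ ∅ (|A ∩ B| ≥ 1) — true.
(c) team-ml: |A| = 6, |A ∩ B| = 4; needs |A ∩ B| > 4 — false.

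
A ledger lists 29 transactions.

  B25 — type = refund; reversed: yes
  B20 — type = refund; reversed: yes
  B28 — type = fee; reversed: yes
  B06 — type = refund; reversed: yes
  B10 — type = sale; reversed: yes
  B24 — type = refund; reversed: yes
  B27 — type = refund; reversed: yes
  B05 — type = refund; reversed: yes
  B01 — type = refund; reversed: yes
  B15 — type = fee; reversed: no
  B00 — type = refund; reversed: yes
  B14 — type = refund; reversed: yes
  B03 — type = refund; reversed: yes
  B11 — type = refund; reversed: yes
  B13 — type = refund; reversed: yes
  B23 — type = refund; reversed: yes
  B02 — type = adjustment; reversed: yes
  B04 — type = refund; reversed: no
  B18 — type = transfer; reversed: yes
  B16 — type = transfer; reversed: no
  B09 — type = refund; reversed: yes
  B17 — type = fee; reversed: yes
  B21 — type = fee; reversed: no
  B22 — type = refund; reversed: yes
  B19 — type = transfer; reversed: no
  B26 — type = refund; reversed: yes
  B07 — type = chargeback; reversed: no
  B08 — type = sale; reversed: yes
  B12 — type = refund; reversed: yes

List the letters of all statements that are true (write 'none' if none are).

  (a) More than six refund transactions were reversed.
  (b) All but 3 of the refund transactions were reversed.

(a)

|A| = 18, |A ∩ B| = 17, |A ∖ B| = 1.
(a) |A ∩ B| > 6: holds.
(b) |A ∖ B| = 3: fails.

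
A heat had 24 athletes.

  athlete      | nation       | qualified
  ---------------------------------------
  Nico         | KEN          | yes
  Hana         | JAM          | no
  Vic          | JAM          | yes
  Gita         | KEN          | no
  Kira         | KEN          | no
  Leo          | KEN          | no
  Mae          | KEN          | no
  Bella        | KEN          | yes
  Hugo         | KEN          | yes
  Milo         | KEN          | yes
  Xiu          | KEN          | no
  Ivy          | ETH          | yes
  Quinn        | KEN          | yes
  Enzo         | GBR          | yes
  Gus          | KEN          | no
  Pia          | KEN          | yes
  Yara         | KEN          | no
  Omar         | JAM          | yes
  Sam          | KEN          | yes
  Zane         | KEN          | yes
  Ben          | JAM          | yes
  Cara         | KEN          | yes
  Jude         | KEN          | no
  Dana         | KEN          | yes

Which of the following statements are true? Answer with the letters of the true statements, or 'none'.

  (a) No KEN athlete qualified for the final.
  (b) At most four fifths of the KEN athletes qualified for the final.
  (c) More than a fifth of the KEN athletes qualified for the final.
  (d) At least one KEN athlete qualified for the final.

|A| = 18, |A ∩ B| = 10, |A ∖ B| = 8.
(a) A ∩ B = ∅ (|A ∩ B| = 0): fails.
(b) |A ∩ B| / |A| ≤ 4/5: holds.
(c) |A ∩ B| / |A| > 1/5: holds.
(d) A ∩ B ≠ ∅ (|A ∩ B| ≥ 1): holds.

(b), (c), (d)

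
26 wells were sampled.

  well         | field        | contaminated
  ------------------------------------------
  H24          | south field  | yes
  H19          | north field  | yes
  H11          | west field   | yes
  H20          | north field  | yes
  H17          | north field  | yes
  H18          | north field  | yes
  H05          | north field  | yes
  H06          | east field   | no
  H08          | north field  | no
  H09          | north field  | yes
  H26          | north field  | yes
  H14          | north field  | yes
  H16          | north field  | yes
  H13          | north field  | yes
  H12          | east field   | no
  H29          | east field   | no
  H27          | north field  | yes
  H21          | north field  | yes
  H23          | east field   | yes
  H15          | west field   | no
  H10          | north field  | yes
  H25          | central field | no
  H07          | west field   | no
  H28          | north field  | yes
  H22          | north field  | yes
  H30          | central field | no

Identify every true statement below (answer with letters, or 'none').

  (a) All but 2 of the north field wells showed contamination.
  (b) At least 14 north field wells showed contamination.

|A| = 16, |A ∩ B| = 15, |A ∖ B| = 1.
(a) |A ∖ B| = 2: fails.
(b) |A ∩ B| ≥ 14: holds.

(b)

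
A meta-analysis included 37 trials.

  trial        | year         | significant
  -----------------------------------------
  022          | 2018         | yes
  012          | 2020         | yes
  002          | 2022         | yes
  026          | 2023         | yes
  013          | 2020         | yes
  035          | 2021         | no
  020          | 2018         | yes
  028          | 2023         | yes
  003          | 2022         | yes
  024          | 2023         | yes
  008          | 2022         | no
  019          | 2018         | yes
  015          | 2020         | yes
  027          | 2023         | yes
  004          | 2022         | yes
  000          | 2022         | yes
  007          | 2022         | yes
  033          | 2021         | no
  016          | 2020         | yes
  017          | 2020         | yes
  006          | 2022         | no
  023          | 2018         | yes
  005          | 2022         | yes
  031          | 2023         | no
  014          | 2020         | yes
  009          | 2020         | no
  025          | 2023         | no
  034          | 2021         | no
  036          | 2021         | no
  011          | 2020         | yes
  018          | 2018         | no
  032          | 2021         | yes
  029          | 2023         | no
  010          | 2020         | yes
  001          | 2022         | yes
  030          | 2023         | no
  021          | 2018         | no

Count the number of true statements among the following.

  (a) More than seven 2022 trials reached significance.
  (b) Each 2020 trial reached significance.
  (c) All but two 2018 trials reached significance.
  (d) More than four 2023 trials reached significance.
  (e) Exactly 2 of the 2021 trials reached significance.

(a) 2022: |A| = 9, |A ∩ B| = 7; needs |A ∩ B| > 7 — false.
(b) 2020: |A| = 9, |A ∩ B| = 8; needs A ⊆ B, i.e. every element of A is in B (|A ∖ B| = 0) — false.
(c) 2018: |A| = 6, |A ∩ B| = 4; needs |A ∖ B| = 2 — true.
(d) 2023: |A| = 8, |A ∩ B| = 4; needs |A ∩ B| > 4 — false.
(e) 2021: |A| = 5, |A ∩ B| = 1; needs |A ∩ B| = 2 — false.

1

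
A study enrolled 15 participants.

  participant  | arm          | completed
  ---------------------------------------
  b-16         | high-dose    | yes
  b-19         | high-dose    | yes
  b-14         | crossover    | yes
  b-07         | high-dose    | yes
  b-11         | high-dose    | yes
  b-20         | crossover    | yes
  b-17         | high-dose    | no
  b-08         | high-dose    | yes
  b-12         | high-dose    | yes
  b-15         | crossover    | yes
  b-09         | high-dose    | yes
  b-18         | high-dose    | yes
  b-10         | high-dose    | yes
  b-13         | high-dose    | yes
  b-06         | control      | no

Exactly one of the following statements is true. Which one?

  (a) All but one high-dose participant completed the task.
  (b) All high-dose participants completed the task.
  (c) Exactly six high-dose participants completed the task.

(a)

|A| = 11, |A ∩ B| = 10, |A ∖ B| = 1.
(a) requires |A ∖ B| = 1: true.
(b) requires A ⊆ B, i.e. every element of A is in B (|A ∖ B| = 0): false.
(c) requires |A ∩ B| = 6: false.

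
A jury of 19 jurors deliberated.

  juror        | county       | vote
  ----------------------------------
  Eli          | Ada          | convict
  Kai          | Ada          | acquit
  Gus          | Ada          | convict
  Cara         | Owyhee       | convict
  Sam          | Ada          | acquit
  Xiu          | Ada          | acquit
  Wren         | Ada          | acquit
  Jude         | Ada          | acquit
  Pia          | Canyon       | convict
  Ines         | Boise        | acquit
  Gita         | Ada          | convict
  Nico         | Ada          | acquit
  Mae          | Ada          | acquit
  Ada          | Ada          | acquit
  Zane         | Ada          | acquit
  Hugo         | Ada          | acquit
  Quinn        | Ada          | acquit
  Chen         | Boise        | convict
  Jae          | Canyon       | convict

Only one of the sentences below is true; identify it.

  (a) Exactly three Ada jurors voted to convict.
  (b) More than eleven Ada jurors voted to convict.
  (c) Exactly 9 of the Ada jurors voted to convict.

(a)

|A| = 14, |A ∩ B| = 3, |A ∖ B| = 11.
(a) requires |A ∩ B| = 3: true.
(b) requires |A ∩ B| > 11: false.
(c) requires |A ∩ B| = 9: false.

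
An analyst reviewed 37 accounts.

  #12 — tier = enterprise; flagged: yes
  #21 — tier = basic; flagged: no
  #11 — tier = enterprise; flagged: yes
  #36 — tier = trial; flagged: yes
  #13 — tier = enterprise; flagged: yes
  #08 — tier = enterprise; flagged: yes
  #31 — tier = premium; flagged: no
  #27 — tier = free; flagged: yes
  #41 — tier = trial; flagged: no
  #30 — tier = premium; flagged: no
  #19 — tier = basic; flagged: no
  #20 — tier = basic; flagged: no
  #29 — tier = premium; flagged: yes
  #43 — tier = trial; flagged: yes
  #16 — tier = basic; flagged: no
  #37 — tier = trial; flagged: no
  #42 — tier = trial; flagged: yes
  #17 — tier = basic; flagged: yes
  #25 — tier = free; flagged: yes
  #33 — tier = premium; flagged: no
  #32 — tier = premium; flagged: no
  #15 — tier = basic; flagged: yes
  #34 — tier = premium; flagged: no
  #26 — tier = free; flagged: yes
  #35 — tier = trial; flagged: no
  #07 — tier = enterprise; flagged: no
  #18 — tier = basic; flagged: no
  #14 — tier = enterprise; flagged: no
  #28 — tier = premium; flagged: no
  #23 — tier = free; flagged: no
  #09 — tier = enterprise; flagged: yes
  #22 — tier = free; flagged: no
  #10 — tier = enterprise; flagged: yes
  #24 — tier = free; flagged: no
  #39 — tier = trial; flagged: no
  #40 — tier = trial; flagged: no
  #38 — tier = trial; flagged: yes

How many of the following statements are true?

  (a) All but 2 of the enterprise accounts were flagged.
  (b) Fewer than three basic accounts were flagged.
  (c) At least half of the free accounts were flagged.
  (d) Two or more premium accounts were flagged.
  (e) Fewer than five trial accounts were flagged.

(a) enterprise: |A| = 8, |A ∩ B| = 6; needs |A ∖ B| = 2 — true.
(b) basic: |A| = 7, |A ∩ B| = 2; needs |A ∩ B| < 3 — true.
(c) free: |A| = 6, |A ∩ B| = 3; needs |A ∩ B| ≥ |A ∖ B| — true.
(d) premium: |A| = 7, |A ∩ B| = 1; needs |A ∩ B| ≥ 2 — false.
(e) trial: |A| = 9, |A ∩ B| = 4; needs |A ∩ B| < 5 — true.

4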